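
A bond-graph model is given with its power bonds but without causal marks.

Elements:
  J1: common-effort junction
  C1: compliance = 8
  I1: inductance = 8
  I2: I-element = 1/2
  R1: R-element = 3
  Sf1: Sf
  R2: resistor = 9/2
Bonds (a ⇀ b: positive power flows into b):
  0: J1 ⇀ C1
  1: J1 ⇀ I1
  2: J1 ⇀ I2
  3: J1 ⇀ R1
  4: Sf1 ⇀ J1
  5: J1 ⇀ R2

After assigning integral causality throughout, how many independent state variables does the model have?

3  (C1, I1, I2 all integral)

bond 4 →Sf1  (Sf1: flow source, stroke at near end)
bond 0 →J1  (prefer integral on C1)
bond 1 →I1  (J1 effort already set via bond 0)
bond 2 →I2  (common-e at J1 fixed by 0)
bond 3 →R1  (common-e at J1 fixed by 0)
bond 5 →R2  (0-jn J1 has e-setter on 0)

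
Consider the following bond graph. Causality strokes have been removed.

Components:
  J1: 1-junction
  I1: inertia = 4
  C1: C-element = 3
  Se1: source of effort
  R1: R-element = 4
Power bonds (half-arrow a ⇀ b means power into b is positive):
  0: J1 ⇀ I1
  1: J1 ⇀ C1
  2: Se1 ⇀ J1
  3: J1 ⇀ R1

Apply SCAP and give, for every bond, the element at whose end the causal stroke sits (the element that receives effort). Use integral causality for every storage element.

#2 |J1  (Se1 fixes effort; stroke away)
#0 |I1  (I1 outputs flow p/I1)
#1 |J1  (1-jn J1 has f-setter on 0)
#3 |J1  (common-f at J1 fixed by 0)

bond 0 stroke→I1
bond 1 stroke→J1
bond 2 stroke→J1
bond 3 stroke→J1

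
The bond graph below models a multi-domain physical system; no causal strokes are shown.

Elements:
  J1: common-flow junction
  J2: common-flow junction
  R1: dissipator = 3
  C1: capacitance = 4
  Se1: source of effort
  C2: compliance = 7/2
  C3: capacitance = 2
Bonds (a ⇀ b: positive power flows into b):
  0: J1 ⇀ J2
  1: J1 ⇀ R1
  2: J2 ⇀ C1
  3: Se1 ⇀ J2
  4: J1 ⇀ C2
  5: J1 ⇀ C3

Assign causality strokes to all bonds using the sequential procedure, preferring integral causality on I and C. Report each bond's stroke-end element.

β0 |J1
β1 |R1
β2 |J2
β3 |J2
β4 |J1
β5 |J1

b3 |J2  (Se1 fixes effort; stroke away)
b2 |J2  (C1 integral (e out))
b0 |J1  (J2 needs exactly one f-in)
b4 |J1  (prefer integral on C2)
b5 |J1  (C3 outputs effort q/C3)
b1 |R1  (J1: last free bond brings flow in)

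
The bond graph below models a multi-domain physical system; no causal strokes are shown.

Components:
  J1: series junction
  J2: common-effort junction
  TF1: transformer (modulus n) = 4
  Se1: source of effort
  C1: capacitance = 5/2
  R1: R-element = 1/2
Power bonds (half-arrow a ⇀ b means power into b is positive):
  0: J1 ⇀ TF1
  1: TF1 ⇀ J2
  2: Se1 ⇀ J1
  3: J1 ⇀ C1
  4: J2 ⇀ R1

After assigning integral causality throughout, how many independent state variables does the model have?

#2 stroke at J1  (source Se1 imposes e)
#3 stroke at J1  (C1 outputs effort q/C1)
#0 stroke at TF1  (only one flow-in slot at J1)
#1 stroke at J2  (TF TF1: opposite of bond 0)
#4 stroke at R1  (J2: bond 1 brought effort, rest push out)

1  (C1 all integral)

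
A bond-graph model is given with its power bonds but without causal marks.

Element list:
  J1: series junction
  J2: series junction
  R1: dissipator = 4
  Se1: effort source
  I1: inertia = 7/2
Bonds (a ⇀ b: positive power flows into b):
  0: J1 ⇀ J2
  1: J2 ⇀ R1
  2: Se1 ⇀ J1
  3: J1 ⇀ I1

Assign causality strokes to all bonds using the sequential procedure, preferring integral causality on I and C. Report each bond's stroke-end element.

bond 0 →J1
bond 1 →J2
bond 2 →J1
bond 3 →I1

b2 stroke at J1  (source Se1 imposes e)
b3 stroke at I1  (I1: I, integral causality)
b0 stroke at J1  (J1: bond 3 brought flow, rest push out)
b1 stroke at J2  (J2 flow already set via bond 0)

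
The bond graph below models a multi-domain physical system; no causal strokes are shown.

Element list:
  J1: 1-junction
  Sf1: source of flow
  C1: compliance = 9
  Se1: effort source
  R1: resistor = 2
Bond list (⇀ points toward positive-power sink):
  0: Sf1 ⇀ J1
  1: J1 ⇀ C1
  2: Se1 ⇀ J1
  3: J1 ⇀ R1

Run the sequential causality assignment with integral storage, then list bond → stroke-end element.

#0 stroke at Sf1
#1 stroke at J1
#2 stroke at J1
#3 stroke at J1

#0 →Sf1  (source Sf1 imposes f)
#2 →J1  (Se1 fixes effort; stroke away)
#1 →J1  (1-jn J1 has f-setter on 0)
#3 →J1  (J1: bond 0 brought flow, rest push out)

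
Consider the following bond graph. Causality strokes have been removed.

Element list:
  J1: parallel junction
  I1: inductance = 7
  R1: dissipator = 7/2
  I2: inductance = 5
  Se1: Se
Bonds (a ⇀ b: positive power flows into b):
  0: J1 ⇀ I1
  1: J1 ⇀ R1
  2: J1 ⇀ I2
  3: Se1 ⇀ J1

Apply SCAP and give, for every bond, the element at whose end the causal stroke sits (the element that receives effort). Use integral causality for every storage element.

bond 3 →J1  (Se1 fixes effort; stroke away)
bond 0 →I1  (0-jn J1 has e-setter on 3)
bond 1 →R1  (J1 effort already set via bond 3)
bond 2 →I2  (J1: bond 3 brought effort, rest push out)

β0 →I1
β1 →R1
β2 →I2
β3 →J1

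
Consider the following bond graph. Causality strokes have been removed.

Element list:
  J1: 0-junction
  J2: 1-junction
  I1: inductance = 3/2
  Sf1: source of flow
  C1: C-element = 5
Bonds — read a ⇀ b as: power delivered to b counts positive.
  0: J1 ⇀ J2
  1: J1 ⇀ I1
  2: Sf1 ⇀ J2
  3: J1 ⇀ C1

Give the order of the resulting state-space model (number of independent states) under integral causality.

2  (C1, I1 all integral)

b2 →Sf1  (source Sf1 imposes f)
b0 →J2  (1-jn J2 has f-setter on 2)
b1 →I1  (I1 outputs flow p/I1)
b3 →J1  (J1 needs exactly one e-in)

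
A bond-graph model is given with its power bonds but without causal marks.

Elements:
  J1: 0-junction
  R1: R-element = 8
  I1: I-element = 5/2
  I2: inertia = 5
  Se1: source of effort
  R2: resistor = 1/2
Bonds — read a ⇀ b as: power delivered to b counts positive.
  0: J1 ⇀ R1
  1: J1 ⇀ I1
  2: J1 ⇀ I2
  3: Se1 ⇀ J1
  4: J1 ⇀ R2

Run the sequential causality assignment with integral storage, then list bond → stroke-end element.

#3 →J1  (Se1 fixes effort; stroke away)
#0 →R1  (J1: bond 3 brought effort, rest push out)
#1 →I1  (common-e at J1 fixed by 3)
#2 →I2  (common-e at J1 fixed by 3)
#4 →R2  (J1 effort already set via bond 3)

#0 |R1
#1 |I1
#2 |I2
#3 |J1
#4 |R2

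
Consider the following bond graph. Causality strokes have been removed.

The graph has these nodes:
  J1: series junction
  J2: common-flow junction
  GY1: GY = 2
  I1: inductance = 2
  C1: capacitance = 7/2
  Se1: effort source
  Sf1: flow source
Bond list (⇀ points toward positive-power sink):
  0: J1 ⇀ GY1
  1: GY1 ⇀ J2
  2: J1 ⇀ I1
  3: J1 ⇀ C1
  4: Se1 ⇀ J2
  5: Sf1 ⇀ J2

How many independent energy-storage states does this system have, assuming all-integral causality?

2  (C1, I1 all integral)

#4 |J2  (Se1: effort source, stroke at far end)
#5 |Sf1  (source Sf1 imposes f)
#1 |J2  (J2: bond 5 brought flow, rest push out)
#0 |J1  (GY GY1: same side as bond 1)
#2 |I1  (prefer integral on I1)
#3 |J1  (J1: bond 2 brought flow, rest push out)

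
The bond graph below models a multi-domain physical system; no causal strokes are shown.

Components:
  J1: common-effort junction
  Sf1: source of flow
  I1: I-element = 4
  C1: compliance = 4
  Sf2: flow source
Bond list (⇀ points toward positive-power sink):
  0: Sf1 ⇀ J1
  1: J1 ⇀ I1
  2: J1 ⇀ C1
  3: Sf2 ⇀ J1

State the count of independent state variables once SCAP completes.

2  (C1, I1 all integral)

bond 0 stroke at Sf1  (Sf1 fixes flow; stroke at Sf1)
bond 3 stroke at Sf2  (Sf2 (Sf) sets flow on bond)
bond 1 stroke at I1  (I1 integral (f out))
bond 2 stroke at J1  (closing 0-jn rule on J1)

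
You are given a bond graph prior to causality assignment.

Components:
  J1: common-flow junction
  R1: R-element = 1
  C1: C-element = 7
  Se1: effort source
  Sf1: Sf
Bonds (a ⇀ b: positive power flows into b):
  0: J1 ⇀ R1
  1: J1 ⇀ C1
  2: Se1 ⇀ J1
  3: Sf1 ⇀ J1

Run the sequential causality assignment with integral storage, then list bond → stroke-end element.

bond 2 stroke→J1  (Se1 fixes effort; stroke away)
bond 3 stroke→Sf1  (source Sf1 imposes f)
bond 0 stroke→J1  (common-f at J1 fixed by 3)
bond 1 stroke→J1  (1-jn J1 has f-setter on 3)

bond 0 |J1
bond 1 |J1
bond 2 |J1
bond 3 |Sf1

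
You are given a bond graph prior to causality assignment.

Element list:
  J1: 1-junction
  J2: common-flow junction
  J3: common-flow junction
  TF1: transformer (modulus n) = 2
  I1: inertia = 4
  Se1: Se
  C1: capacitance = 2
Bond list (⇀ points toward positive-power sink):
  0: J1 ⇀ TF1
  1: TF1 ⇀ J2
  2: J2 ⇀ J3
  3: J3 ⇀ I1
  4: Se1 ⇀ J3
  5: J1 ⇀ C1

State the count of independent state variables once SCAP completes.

bond 4 |J3  (Se1 (Se) sets effort on bond)
bond 3 |I1  (I1: I, integral causality)
bond 2 |J3  (common-f at J3 fixed by 3)
bond 1 |J2  (1-jn J2 has f-setter on 2)
bond 0 |TF1  (TF TF1: opposite of bond 1)
bond 5 |J1  (J1: bond 0 brought flow, rest push out)

2  (C1, I1 all integral)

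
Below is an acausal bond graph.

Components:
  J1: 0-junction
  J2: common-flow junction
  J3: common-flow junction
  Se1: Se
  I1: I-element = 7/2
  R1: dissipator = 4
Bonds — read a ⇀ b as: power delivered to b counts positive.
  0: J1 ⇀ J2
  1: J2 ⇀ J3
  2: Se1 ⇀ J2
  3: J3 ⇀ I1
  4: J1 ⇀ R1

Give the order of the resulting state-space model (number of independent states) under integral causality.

1  (I1 all integral)

β2 →J2  (source Se1 imposes e)
β3 →I1  (I1 integral (f out))
β1 →J3  (common-f at J3 fixed by 3)
β0 →J2  (1-jn J2 has f-setter on 1)
β4 →J1  (only one effort-in slot at J1)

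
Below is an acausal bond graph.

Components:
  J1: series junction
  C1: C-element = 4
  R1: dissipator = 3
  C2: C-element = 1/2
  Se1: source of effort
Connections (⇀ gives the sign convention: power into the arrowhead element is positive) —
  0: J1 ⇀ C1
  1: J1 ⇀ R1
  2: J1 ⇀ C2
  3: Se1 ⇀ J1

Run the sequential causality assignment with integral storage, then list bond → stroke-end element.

#0 stroke at J1
#1 stroke at R1
#2 stroke at J1
#3 stroke at J1

b3 stroke→J1  (Se1 (Se) sets effort on bond)
b0 stroke→J1  (prefer integral on C1)
b2 stroke→J1  (prefer integral on C2)
b1 stroke→R1  (J1 needs exactly one f-in)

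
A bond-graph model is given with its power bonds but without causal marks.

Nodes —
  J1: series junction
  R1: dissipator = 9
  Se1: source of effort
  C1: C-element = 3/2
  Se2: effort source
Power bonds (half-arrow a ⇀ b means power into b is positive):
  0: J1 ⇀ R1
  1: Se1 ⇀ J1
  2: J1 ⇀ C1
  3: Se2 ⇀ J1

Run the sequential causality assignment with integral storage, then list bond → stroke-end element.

#0 stroke→R1
#1 stroke→J1
#2 stroke→J1
#3 stroke→J1

bond 1 stroke at J1  (Se1 (Se) sets effort on bond)
bond 3 stroke at J1  (source Se2 imposes e)
bond 2 stroke at J1  (C1 outputs effort q/C1)
bond 0 stroke at R1  (J1 needs exactly one f-in)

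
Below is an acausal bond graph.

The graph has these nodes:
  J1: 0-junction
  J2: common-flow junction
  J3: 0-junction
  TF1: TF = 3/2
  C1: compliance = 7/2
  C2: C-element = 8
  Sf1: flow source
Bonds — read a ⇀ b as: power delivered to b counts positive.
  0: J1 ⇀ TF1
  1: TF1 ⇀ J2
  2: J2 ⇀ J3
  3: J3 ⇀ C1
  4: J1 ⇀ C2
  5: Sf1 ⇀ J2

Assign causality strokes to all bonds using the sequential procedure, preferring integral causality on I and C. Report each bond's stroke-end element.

bond 5 stroke→Sf1  (Sf1: flow source, stroke at near end)
bond 1 stroke→J2  (1-jn J2 has f-setter on 5)
bond 2 stroke→J2  (common-f at J2 fixed by 5)
bond 3 stroke→J3  (J3: last free bond brings effort in)
bond 0 stroke→TF1  (TF1 one-in-one-out from 1)
bond 4 stroke→J1  (closing 0-jn rule on J1)

#0 stroke at TF1
#1 stroke at J2
#2 stroke at J2
#3 stroke at J3
#4 stroke at J1
#5 stroke at Sf1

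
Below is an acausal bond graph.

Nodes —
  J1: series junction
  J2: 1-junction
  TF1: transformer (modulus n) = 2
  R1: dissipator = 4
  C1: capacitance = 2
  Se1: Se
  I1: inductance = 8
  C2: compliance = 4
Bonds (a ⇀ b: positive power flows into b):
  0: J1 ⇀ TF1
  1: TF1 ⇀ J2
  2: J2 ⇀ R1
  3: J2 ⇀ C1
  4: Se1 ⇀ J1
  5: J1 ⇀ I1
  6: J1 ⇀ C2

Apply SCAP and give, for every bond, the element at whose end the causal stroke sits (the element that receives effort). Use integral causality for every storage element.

bond 4 stroke→J1  (Se1 fixes effort; stroke away)
bond 3 stroke→J2  (C1 outputs effort q/C1)
bond 5 stroke→I1  (I1 outputs flow p/I1)
bond 0 stroke→J1  (common-f at J1 fixed by 5)
bond 6 stroke→J1  (1-jn J1 has f-setter on 5)
bond 1 stroke→TF1  (TF TF1: opposite of bond 0)
bond 2 stroke→J2  (J2: bond 1 brought flow, rest push out)

bond 0 stroke at J1
bond 1 stroke at TF1
bond 2 stroke at J2
bond 3 stroke at J2
bond 4 stroke at J1
bond 5 stroke at I1
bond 6 stroke at J1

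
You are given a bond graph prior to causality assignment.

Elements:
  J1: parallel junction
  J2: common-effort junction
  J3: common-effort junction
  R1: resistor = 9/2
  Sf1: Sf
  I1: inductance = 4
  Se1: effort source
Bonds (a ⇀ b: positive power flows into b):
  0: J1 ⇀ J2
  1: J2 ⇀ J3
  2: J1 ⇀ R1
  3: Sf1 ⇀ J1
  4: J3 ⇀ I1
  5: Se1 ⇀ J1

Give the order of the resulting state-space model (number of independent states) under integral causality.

β3 stroke→Sf1  (source Sf1 imposes f)
β5 stroke→J1  (Se1 fixes effort; stroke away)
β0 stroke→J2  (common-e at J1 fixed by 5)
β2 stroke→R1  (J1: bond 5 brought effort, rest push out)
β1 stroke→J3  (J2: bond 0 brought effort, rest push out)
β4 stroke→I1  (J3 effort already set via bond 1)

1  (I1 all integral)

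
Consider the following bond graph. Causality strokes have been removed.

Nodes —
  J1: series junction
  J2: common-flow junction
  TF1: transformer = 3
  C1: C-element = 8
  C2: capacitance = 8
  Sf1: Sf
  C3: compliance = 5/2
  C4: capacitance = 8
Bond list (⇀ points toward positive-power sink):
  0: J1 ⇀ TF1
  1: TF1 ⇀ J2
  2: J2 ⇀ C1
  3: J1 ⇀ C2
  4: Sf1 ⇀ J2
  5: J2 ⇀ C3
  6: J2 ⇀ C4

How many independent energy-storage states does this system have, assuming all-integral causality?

4  (C1, C2, C3, C4 all integral)

β4 |Sf1  (Sf1 (Sf) sets flow on bond)
β1 |J2  (J2 flow already set via bond 4)
β2 |J2  (J2: bond 4 brought flow, rest push out)
β5 |J2  (J2 flow already set via bond 4)
β6 |J2  (common-f at J2 fixed by 4)
β0 |TF1  (TF1: transformer flips bond 1)
β3 |J1  (J1: bond 0 brought flow, rest push out)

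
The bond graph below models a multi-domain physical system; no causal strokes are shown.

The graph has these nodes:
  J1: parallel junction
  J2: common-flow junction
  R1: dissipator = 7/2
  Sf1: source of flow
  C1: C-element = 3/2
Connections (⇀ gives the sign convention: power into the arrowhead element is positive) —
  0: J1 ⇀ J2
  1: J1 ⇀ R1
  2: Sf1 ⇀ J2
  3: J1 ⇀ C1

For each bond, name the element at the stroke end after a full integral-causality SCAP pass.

β2 →Sf1  (Sf1 fixes flow; stroke at Sf1)
β0 →J2  (J2: bond 2 brought flow, rest push out)
β3 →J1  (prefer integral on C1)
β1 →R1  (J1: bond 3 brought effort, rest push out)

β0 stroke→J2
β1 stroke→R1
β2 stroke→Sf1
β3 stroke→J1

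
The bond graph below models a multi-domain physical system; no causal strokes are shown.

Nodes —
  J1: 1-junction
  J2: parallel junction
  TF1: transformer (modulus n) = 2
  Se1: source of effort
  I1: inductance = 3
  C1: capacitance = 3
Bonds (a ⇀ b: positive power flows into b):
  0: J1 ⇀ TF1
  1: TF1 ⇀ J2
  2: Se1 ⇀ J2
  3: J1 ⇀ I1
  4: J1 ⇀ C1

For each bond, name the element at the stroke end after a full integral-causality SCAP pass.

b0 stroke→J1
b1 stroke→TF1
b2 stroke→J2
b3 stroke→I1
b4 stroke→J1

#2 stroke at J2  (Se1 fixes effort; stroke away)
#1 stroke at TF1  (common-e at J2 fixed by 2)
#0 stroke at J1  (TF1: transformer flips bond 1)
#3 stroke at I1  (I1 outputs flow p/I1)
#4 stroke at J1  (common-f at J1 fixed by 3)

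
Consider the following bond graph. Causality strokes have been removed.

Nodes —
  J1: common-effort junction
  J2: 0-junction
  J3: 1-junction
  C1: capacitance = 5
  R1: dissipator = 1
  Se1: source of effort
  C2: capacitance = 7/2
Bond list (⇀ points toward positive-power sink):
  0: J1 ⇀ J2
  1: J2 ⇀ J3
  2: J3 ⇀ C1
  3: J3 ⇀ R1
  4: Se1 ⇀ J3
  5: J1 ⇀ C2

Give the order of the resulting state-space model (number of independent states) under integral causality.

2  (C1, C2 all integral)

β4 |J3  (Se1: effort source, stroke at far end)
β2 |J3  (C1: C, integral causality)
β5 |J1  (C2 integral (e out))
β0 |J2  (J1 effort already set via bond 5)
β1 |J3  (common-e at J2 fixed by 0)
β3 |R1  (J3 needs exactly one f-in)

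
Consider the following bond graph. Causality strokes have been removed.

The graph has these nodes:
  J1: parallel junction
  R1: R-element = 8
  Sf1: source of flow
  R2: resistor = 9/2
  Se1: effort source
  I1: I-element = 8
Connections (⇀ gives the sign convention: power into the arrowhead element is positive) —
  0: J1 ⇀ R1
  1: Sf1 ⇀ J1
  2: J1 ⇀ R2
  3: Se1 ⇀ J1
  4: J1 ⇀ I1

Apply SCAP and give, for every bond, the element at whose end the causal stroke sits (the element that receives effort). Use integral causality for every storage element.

#1 |Sf1  (Sf1: flow source, stroke at near end)
#3 |J1  (Se1 (Se) sets effort on bond)
#0 |R1  (J1 effort already set via bond 3)
#2 |R2  (0-jn J1 has e-setter on 3)
#4 |I1  (0-jn J1 has e-setter on 3)

b0 stroke at R1
b1 stroke at Sf1
b2 stroke at R2
b3 stroke at J1
b4 stroke at I1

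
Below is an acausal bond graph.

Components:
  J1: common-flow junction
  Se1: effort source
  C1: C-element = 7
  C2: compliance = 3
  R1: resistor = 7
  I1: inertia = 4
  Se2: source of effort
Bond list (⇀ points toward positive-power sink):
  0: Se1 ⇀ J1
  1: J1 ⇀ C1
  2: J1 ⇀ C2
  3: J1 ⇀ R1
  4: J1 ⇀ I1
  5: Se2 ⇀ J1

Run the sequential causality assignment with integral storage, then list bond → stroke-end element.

bond 0 →J1
bond 1 →J1
bond 2 →J1
bond 3 →J1
bond 4 →I1
bond 5 →J1

#0 →J1  (Se1 (Se) sets effort on bond)
#5 →J1  (source Se2 imposes e)
#1 →J1  (C1: C, integral causality)
#2 →J1  (C2: C, integral causality)
#4 →I1  (prefer integral on I1)
#3 →J1  (J1 flow already set via bond 4)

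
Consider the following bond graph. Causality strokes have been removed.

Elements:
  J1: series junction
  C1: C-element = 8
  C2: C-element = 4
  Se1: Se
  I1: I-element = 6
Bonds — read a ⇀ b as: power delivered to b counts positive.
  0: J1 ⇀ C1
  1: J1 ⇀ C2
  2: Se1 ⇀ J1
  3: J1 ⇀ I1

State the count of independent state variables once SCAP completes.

3  (C1, C2, I1 all integral)

bond 2 →J1  (source Se1 imposes e)
bond 0 →J1  (prefer integral on C1)
bond 1 →J1  (C2 outputs effort q/C2)
bond 3 →I1  (J1: last free bond brings flow in)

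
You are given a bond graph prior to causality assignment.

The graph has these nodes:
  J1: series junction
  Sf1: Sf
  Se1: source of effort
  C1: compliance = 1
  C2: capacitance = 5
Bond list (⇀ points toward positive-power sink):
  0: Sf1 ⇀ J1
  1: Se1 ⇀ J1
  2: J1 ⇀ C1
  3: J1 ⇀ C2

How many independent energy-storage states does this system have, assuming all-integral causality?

2  (C1, C2 all integral)

b0 |Sf1  (Sf1 (Sf) sets flow on bond)
b1 |J1  (source Se1 imposes e)
b2 |J1  (J1 flow already set via bond 0)
b3 |J1  (common-f at J1 fixed by 0)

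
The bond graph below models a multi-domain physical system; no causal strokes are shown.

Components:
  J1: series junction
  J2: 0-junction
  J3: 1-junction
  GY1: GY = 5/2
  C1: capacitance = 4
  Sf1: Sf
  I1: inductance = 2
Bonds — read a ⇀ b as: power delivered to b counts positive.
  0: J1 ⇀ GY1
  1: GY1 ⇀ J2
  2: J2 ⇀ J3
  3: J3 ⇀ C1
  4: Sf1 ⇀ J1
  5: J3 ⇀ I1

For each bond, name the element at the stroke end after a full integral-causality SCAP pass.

β4 |Sf1  (source Sf1 imposes f)
β0 |J1  (J1 flow already set via bond 4)
β1 |J2  (through GY1, causality inverts; strokes same side of GY1)
β2 |J3  (J2 effort already set via bond 1)
β3 |J3  (C1 integral (e out))
β5 |I1  (closing 1-jn rule on J3)

β0 stroke→J1
β1 stroke→J2
β2 stroke→J3
β3 stroke→J3
β4 stroke→Sf1
β5 stroke→I1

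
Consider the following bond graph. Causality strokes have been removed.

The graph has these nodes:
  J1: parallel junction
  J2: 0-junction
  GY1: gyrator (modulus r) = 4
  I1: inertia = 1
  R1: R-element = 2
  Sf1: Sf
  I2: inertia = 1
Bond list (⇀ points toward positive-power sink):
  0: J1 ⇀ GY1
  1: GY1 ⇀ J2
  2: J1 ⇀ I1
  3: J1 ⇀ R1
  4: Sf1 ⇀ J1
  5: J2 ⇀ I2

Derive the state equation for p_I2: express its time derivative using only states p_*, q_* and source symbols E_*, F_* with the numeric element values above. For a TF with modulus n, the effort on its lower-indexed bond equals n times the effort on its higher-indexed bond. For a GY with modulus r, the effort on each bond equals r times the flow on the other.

#4 stroke at Sf1  (Sf1: flow source, stroke at near end)
#2 stroke at I1  (I1 integral (f out))
#5 stroke at I2  (I2 integral (f out))
#1 stroke at J2  (only one effort-in slot at J2)
#0 stroke at J1  (GY1 both-in/both-out from 1)
#3 stroke at R1  (J1: bond 0 brought effort, rest push out)

dp_I2/dt = 4*F_Sf1 - 4*p_I1 - 8*p_I2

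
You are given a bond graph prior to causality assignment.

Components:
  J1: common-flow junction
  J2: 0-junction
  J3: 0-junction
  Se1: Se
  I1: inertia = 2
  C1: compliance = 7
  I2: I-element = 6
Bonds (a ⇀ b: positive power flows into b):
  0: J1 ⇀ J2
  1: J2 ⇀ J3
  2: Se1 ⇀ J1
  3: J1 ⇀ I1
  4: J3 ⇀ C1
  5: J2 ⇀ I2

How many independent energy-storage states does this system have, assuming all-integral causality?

3  (C1, I1, I2 all integral)

β2 |J1  (source Se1 imposes e)
β3 |I1  (prefer integral on I1)
β0 |J1  (common-f at J1 fixed by 3)
β4 |J3  (C1: C, integral causality)
β1 |J2  (J3: bond 4 brought effort, rest push out)
β5 |I2  (common-e at J2 fixed by 1)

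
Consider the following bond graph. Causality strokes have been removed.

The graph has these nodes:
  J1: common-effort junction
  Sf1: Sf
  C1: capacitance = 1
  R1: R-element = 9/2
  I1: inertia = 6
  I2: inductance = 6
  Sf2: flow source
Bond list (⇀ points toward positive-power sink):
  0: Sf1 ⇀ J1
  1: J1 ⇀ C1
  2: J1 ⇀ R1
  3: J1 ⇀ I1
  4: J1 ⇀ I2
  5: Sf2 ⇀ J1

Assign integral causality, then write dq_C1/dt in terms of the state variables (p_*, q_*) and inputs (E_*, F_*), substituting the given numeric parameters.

bond 0 stroke at Sf1  (Sf1 (Sf) sets flow on bond)
bond 5 stroke at Sf2  (Sf2 (Sf) sets flow on bond)
bond 1 stroke at J1  (C1 integral (e out))
bond 2 stroke at R1  (0-jn J1 has e-setter on 1)
bond 3 stroke at I1  (common-e at J1 fixed by 1)
bond 4 stroke at I2  (J1: bond 1 brought effort, rest push out)

dq_C1/dt = F_Sf1 + F_Sf2 - p_I1/6 - p_I2/6 - 2*q_C1/9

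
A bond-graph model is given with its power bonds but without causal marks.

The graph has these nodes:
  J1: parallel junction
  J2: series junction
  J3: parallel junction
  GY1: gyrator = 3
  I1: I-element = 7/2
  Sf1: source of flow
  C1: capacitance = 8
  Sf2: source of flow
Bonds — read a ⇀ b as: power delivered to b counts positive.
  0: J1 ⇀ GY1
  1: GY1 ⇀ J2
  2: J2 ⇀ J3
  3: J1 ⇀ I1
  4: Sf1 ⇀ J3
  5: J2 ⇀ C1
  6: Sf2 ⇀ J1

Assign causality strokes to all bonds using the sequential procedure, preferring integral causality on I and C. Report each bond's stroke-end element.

#0 stroke at J1
#1 stroke at J2
#2 stroke at J3
#3 stroke at I1
#4 stroke at Sf1
#5 stroke at J2
#6 stroke at Sf2

bond 4 →Sf1  (Sf1: flow source, stroke at near end)
bond 6 →Sf2  (Sf2: flow source, stroke at near end)
bond 2 →J3  (J3 needs exactly one e-in)
bond 1 →J2  (J2 flow already set via bond 2)
bond 5 →J2  (common-f at J2 fixed by 2)
bond 0 →J1  (GY GY1: same side as bond 1)
bond 3 →I1  (0-jn J1 has e-setter on 0)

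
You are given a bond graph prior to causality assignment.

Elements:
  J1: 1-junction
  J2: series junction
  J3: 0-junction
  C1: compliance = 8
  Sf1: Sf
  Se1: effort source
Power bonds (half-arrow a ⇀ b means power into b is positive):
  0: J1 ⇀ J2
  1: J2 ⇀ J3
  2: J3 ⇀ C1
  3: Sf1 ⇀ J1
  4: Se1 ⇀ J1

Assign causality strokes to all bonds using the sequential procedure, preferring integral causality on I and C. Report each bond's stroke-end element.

bond 0 stroke→J1
bond 1 stroke→J2
bond 2 stroke→J3
bond 3 stroke→Sf1
bond 4 stroke→J1

b3 →Sf1  (Sf1 (Sf) sets flow on bond)
b4 →J1  (Se1: effort source, stroke at far end)
b0 →J1  (common-f at J1 fixed by 3)
b1 →J2  (common-f at J2 fixed by 0)
b2 →J3  (closing 0-jn rule on J3)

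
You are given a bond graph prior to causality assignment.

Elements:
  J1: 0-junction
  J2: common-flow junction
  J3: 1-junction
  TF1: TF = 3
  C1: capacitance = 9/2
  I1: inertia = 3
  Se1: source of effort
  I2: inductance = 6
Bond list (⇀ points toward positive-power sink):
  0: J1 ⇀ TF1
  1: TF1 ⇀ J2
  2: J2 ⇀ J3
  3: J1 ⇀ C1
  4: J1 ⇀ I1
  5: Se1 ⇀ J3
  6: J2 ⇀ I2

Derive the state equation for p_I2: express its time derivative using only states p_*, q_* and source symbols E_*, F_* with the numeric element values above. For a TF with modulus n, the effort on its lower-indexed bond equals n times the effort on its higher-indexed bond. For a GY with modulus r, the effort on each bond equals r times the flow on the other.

dp_I2/dt = E_Se1 + 2*q_C1/27

bond 5 |J3  (Se1 fixes effort; stroke away)
bond 2 |J2  (J3 needs exactly one f-in)
bond 3 |J1  (C1: C, integral causality)
bond 0 |TF1  (J1 effort already set via bond 3)
bond 4 |I1  (common-e at J1 fixed by 3)
bond 1 |J2  (through TF1, causality passes straight; one stroke at TF1)
bond 6 |I2  (closing 1-jn rule on J2)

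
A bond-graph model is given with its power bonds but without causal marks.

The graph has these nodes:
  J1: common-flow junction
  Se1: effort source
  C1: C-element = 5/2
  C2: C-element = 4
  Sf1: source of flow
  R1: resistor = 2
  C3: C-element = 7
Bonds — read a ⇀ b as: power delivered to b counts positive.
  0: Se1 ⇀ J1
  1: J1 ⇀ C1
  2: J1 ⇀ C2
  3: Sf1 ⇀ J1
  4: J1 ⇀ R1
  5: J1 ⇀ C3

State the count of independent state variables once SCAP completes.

#0 stroke at J1  (Se1 fixes effort; stroke away)
#3 stroke at Sf1  (Sf1 fixes flow; stroke at Sf1)
#1 stroke at J1  (J1: bond 3 brought flow, rest push out)
#2 stroke at J1  (common-f at J1 fixed by 3)
#4 stroke at J1  (1-jn J1 has f-setter on 3)
#5 stroke at J1  (J1 flow already set via bond 3)

3  (C1, C2, C3 all integral)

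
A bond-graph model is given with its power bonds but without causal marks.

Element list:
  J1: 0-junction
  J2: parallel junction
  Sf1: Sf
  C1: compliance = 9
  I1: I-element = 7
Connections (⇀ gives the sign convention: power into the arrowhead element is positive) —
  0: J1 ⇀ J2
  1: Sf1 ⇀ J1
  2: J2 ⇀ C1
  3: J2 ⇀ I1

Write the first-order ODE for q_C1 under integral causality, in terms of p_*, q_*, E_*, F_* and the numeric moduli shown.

dq_C1/dt = F_Sf1 - p_I1/7

β1 stroke at Sf1  (source Sf1 imposes f)
β0 stroke at J1  (closing 0-jn rule on J1)
β2 stroke at J2  (C1 integral (e out))
β3 stroke at I1  (common-e at J2 fixed by 2)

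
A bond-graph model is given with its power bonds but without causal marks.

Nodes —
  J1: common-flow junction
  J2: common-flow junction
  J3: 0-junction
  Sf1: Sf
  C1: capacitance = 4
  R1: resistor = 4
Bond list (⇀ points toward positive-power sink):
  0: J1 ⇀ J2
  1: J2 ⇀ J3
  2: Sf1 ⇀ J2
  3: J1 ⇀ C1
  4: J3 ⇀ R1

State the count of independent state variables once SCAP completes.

b2 stroke at Sf1  (Sf1: flow source, stroke at near end)
b0 stroke at J2  (1-jn J2 has f-setter on 2)
b1 stroke at J2  (J2 flow already set via bond 2)
b4 stroke at J3  (closing 0-jn rule on J3)
b3 stroke at J1  (1-jn J1 has f-setter on 0)

1  (C1 all integral)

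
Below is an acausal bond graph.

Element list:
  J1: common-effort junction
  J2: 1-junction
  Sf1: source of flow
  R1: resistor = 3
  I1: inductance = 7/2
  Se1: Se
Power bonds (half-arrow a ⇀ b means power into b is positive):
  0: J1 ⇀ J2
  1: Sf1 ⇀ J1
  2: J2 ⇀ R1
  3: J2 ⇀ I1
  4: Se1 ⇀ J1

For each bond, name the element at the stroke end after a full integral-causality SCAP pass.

b0 →J2
b1 →Sf1
b2 →J2
b3 →I1
b4 →J1

b1 stroke→Sf1  (Sf1 fixes flow; stroke at Sf1)
b4 stroke→J1  (Se1: effort source, stroke at far end)
b0 stroke→J2  (0-jn J1 has e-setter on 4)
b3 stroke→I1  (prefer integral on I1)
b2 stroke→J2  (J2 flow already set via bond 3)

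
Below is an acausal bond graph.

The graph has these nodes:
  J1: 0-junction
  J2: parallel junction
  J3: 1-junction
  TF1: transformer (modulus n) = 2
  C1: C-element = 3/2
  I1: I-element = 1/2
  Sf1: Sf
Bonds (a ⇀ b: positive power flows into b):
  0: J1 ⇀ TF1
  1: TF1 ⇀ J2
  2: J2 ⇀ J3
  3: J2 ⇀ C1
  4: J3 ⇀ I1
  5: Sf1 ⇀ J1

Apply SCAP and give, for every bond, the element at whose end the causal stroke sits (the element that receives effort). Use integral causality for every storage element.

#5 →Sf1  (source Sf1 imposes f)
#0 →J1  (closing 0-jn rule on J1)
#1 →TF1  (TF TF1: opposite of bond 0)
#3 →J2  (C1: C, integral causality)
#2 →J3  (J2: bond 3 brought effort, rest push out)
#4 →I1  (only one flow-in slot at J3)

β0 stroke at J1
β1 stroke at TF1
β2 stroke at J3
β3 stroke at J2
β4 stroke at I1
β5 stroke at Sf1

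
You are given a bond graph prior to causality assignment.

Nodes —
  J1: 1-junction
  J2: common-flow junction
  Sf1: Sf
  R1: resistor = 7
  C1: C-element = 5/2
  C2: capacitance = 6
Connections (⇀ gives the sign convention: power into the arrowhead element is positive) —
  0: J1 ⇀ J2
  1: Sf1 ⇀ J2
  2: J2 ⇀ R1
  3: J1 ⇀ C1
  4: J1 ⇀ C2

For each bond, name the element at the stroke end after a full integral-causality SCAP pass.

bond 1 →Sf1  (Sf1 (Sf) sets flow on bond)
bond 0 →J2  (1-jn J2 has f-setter on 1)
bond 2 →J2  (J2 flow already set via bond 1)
bond 3 →J1  (J1: bond 0 brought flow, rest push out)
bond 4 →J1  (J1: bond 0 brought flow, rest push out)

β0 stroke at J2
β1 stroke at Sf1
β2 stroke at J2
β3 stroke at J1
β4 stroke at J1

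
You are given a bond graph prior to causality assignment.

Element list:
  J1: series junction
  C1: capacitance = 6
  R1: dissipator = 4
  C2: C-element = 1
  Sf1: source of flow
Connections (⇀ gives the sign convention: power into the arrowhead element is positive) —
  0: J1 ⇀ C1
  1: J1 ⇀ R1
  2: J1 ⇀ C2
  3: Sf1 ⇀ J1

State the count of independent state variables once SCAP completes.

2  (C1, C2 all integral)

b3 |Sf1  (source Sf1 imposes f)
b0 |J1  (J1 flow already set via bond 3)
b1 |J1  (J1: bond 3 brought flow, rest push out)
b2 |J1  (J1 flow already set via bond 3)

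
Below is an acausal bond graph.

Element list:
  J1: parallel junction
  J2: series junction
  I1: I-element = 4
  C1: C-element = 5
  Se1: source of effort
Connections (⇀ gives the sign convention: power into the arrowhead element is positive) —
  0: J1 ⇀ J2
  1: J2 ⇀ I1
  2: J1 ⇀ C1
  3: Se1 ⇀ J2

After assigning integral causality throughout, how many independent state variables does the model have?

2  (C1, I1 all integral)

β3 |J2  (Se1 fixes effort; stroke away)
β1 |I1  (I1 outputs flow p/I1)
β0 |J2  (J2: bond 1 brought flow, rest push out)
β2 |J1  (J1 needs exactly one e-in)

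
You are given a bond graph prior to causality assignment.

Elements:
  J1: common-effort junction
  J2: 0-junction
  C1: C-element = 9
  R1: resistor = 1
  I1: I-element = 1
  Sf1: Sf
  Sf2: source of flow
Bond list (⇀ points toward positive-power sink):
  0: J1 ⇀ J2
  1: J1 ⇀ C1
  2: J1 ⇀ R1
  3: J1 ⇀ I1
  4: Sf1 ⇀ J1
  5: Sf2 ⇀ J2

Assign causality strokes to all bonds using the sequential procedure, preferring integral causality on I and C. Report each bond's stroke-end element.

bond 4 stroke at Sf1  (Sf1: flow source, stroke at near end)
bond 5 stroke at Sf2  (Sf2 fixes flow; stroke at Sf2)
bond 0 stroke at J2  (J2: last free bond brings effort in)
bond 1 stroke at J1  (C1: C, integral causality)
bond 2 stroke at R1  (J1: bond 1 brought effort, rest push out)
bond 3 stroke at I1  (common-e at J1 fixed by 1)

bond 0 →J2
bond 1 →J1
bond 2 →R1
bond 3 →I1
bond 4 →Sf1
bond 5 →Sf2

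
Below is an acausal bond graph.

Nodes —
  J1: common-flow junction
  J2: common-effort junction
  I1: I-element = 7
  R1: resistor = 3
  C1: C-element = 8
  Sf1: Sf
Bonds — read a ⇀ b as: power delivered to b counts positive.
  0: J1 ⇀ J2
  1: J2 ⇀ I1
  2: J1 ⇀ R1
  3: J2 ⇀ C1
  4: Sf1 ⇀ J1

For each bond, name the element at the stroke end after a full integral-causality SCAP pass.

β4 stroke→Sf1  (Sf1 fixes flow; stroke at Sf1)
β0 stroke→J1  (J1 flow already set via bond 4)
β2 stroke→J1  (1-jn J1 has f-setter on 4)
β1 stroke→I1  (I1 outputs flow p/I1)
β3 stroke→J2  (J2: last free bond brings effort in)

b0 stroke at J1
b1 stroke at I1
b2 stroke at J1
b3 stroke at J2
b4 stroke at Sf1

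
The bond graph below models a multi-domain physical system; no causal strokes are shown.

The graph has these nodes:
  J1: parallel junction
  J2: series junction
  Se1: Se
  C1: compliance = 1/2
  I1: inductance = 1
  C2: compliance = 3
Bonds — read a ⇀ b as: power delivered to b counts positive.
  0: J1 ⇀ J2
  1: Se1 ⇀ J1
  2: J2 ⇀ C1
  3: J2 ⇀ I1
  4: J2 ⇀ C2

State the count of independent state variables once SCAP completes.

#1 |J1  (Se1 fixes effort; stroke away)
#0 |J2  (common-e at J1 fixed by 1)
#2 |J2  (prefer integral on C1)
#3 |I1  (I1: I, integral causality)
#4 |J2  (J2 flow already set via bond 3)

3  (C1, C2, I1 all integral)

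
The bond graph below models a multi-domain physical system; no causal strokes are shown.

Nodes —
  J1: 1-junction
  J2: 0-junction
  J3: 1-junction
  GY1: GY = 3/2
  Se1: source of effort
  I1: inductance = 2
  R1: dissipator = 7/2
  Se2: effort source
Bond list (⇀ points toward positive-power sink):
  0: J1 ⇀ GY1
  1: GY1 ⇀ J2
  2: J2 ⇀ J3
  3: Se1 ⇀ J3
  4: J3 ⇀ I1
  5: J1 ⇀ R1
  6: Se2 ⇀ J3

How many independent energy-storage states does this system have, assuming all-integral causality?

#3 |J3  (Se1 fixes effort; stroke away)
#6 |J3  (Se2 fixes effort; stroke away)
#4 |I1  (prefer integral on I1)
#2 |J3  (J3 flow already set via bond 4)
#1 |J2  (only one effort-in slot at J2)
#0 |J1  (through GY1, causality inverts; strokes same side of GY1)
#5 |R1  (only one flow-in slot at J1)

1  (I1 all integral)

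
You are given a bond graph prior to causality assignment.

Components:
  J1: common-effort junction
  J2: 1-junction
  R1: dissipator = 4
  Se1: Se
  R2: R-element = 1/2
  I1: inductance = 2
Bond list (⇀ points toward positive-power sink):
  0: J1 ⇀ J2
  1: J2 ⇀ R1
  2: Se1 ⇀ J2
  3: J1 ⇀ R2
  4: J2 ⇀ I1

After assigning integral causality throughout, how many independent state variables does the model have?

1  (I1 all integral)

bond 2 stroke at J2  (Se1 fixes effort; stroke away)
bond 4 stroke at I1  (I1 integral (f out))
bond 0 stroke at J2  (J2 flow already set via bond 4)
bond 1 stroke at J2  (1-jn J2 has f-setter on 4)
bond 3 stroke at J1  (J1: last free bond brings effort in)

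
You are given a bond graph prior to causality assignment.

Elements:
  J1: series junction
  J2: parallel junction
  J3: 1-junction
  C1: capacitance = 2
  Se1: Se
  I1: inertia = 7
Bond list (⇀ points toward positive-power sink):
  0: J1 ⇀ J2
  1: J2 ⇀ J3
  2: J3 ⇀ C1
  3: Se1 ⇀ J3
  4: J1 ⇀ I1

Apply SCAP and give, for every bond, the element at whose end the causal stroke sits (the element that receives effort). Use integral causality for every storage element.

β3 |J3  (Se1 fixes effort; stroke away)
β2 |J3  (prefer integral on C1)
β1 |J2  (closing 1-jn rule on J3)
β0 |J1  (common-e at J2 fixed by 1)
β4 |I1  (J1 needs exactly one f-in)

b0 |J1
b1 |J2
b2 |J3
b3 |J3
b4 |I1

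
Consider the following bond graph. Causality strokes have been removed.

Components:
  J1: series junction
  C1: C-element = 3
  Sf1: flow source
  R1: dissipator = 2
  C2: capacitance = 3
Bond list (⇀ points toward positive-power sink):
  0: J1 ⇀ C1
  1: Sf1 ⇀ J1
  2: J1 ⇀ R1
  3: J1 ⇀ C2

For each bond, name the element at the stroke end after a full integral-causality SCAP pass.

#0 →J1
#1 →Sf1
#2 →J1
#3 →J1

β1 stroke at Sf1  (Sf1 fixes flow; stroke at Sf1)
β0 stroke at J1  (common-f at J1 fixed by 1)
β2 stroke at J1  (J1: bond 1 brought flow, rest push out)
β3 stroke at J1  (common-f at J1 fixed by 1)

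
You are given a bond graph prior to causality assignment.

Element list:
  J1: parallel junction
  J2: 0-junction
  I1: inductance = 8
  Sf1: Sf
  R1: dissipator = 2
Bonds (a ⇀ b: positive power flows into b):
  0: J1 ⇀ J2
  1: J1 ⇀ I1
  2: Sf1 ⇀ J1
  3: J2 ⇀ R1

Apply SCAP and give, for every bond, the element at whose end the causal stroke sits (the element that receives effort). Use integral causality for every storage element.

b2 |Sf1  (Sf1 fixes flow; stroke at Sf1)
b1 |I1  (I1 integral (f out))
b0 |J1  (only one effort-in slot at J1)
b3 |J2  (J2 needs exactly one e-in)

β0 stroke at J1
β1 stroke at I1
β2 stroke at Sf1
β3 stroke at J2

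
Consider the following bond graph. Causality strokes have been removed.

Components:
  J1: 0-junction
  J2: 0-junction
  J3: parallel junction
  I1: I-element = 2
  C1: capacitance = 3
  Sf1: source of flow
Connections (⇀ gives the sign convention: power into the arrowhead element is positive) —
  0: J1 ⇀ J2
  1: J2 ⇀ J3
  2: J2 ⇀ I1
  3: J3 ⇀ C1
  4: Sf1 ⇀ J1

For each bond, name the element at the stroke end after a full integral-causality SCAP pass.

bond 4 |Sf1  (Sf1 fixes flow; stroke at Sf1)
bond 0 |J1  (closing 0-jn rule on J1)
bond 2 |I1  (I1 outputs flow p/I1)
bond 1 |J2  (J2: last free bond brings effort in)
bond 3 |J3  (J3 needs exactly one e-in)

β0 stroke→J1
β1 stroke→J2
β2 stroke→I1
β3 stroke→J3
β4 stroke→Sf1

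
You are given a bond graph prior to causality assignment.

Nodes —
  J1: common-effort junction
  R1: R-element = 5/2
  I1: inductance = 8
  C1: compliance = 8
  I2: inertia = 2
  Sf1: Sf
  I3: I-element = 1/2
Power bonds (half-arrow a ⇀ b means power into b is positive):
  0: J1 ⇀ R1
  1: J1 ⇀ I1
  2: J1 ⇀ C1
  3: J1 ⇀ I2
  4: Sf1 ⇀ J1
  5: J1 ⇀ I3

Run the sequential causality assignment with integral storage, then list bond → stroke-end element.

β4 →Sf1  (source Sf1 imposes f)
β1 →I1  (prefer integral on I1)
β2 →J1  (C1 integral (e out))
β0 →R1  (J1: bond 2 brought effort, rest push out)
β3 →I2  (0-jn J1 has e-setter on 2)
β5 →I3  (J1 effort already set via bond 2)

#0 stroke→R1
#1 stroke→I1
#2 stroke→J1
#3 stroke→I2
#4 stroke→Sf1
#5 stroke→I3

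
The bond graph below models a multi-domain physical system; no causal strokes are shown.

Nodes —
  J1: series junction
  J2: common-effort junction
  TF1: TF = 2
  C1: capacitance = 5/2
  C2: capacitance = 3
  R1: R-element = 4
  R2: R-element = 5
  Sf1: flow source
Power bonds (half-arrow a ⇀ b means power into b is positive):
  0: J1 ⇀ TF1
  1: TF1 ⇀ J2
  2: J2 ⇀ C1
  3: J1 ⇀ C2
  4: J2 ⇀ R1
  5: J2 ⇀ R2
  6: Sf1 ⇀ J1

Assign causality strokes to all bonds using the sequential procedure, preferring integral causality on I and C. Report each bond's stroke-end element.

b6 |Sf1  (source Sf1 imposes f)
b0 |J1  (J1 flow already set via bond 6)
b3 |J1  (1-jn J1 has f-setter on 6)
b1 |TF1  (TF TF1: opposite of bond 0)
b2 |J2  (C1: C, integral causality)
b4 |R1  (common-e at J2 fixed by 2)
b5 |R2  (0-jn J2 has e-setter on 2)

β0 |J1
β1 |TF1
β2 |J2
β3 |J1
β4 |R1
β5 |R2
β6 |Sf1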